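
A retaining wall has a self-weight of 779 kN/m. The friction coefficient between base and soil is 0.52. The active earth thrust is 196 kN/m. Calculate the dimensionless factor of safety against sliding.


Resisting force = mu * W = 0.52 * 779 = 405.08 kN/m
FOS = Resisting / Driving = 405.08 / 196
= 2.0667 (dimensionless)

2.0667 (dimensionless)


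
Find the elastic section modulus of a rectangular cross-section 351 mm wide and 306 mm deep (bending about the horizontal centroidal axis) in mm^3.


S = b * h^2 / 6
= 351 * 306^2 / 6
= 351 * 93636 / 6
= 5477706.0 mm^3

5477706.0 mm^3


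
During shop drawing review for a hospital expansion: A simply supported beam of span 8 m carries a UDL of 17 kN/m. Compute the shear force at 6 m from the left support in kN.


R_A = w * L / 2 = 17 * 8 / 2 = 68.0 kN
V(x) = R_A - w * x = 68.0 - 17 * 6
= -34.0 kN

-34.0 kN


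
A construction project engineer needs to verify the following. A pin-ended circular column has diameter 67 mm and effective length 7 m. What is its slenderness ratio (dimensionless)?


Radius of gyration r = d / 4 = 67 / 4 = 16.75 mm
L_eff = 7000.0 mm
Slenderness ratio = L / r = 7000.0 / 16.75 = 417.91 (dimensionless)

417.91 (dimensionless)


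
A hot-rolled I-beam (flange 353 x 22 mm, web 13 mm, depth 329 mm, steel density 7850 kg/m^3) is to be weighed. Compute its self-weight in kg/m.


A_flanges = 2 * 353 * 22 = 15532 mm^2
A_web = (329 - 2 * 22) * 13 = 3705 mm^2
A_total = 15532 + 3705 = 19237 mm^2 = 0.019237 m^2
Weight = rho * A = 7850 * 0.019237 = 151.0104 kg/m

151.0104 kg/m


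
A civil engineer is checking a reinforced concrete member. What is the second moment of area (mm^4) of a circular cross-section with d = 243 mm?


r = d / 2 = 243 / 2 = 121.5 mm
I = pi * r^4 / 4 = pi * 121.5^4 / 4
= 171157129.04 mm^4

171157129.04 mm^4


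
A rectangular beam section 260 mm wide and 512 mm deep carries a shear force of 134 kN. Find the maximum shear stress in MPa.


A = b * h = 260 * 512 = 133120 mm^2
V = 134 kN = 134000.0 N
tau_max = 1.5 * V / A = 1.5 * 134000.0 / 133120
= 1.5099 MPa

1.5099 MPa


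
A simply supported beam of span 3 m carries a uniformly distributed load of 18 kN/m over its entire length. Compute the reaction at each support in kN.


Total load = w * L = 18 * 3 = 54 kN
By symmetry, each reaction R = total / 2 = 54 / 2 = 27.0 kN

27.0 kN


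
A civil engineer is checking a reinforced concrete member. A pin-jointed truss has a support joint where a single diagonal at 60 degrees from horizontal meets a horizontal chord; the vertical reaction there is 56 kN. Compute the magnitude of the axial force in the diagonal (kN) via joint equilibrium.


At the joint, only the diagonal has a vertical component, so vertical equilibrium gives:
F * sin(60) = 56
F = 56 / sin(60)
= 56 / 0.866025
= 64.66 kN

64.66 kN


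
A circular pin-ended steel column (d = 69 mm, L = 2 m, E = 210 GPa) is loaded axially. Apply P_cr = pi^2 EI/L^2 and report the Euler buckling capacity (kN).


I = pi * d^4 / 64 = 1112669.7 mm^4
L = 2000.0 mm
P_cr = pi^2 * E * I / L^2
= 9.8696 * 210000.0 * 1112669.7 / 2000.0^2
= 576534.51 N = 576.5345 kN

576.5345 kN


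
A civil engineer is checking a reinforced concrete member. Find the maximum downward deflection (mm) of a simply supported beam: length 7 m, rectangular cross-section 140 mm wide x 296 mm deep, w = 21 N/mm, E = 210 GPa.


I = 140 * 296^3 / 12 = 302567253.33 mm^4
L = 7000.0 mm, w = 21 N/mm, E = 210000.0 MPa
delta = 5 * w * L^4 / (384 * E * I)
= 5 * 21 * 7000.0^4 / (384 * 210000.0 * 302567253.33)
= 10.3326 mm

10.3326 mm


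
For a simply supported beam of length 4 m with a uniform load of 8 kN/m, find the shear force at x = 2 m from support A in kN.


R_A = w * L / 2 = 8 * 4 / 2 = 16.0 kN
V(x) = R_A - w * x = 16.0 - 8 * 2
= 0.0 kN

0.0 kN


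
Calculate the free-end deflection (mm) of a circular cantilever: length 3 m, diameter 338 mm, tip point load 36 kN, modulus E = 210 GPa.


I = pi * d^4 / 64 = pi * 338^4 / 64 = 640673410.1 mm^4
L = 3000.0 mm, P = 36000.0 N, E = 210000.0 MPa
delta = P * L^3 / (3 * E * I)
= 36000.0 * 3000.0^3 / (3 * 210000.0 * 640673410.1)
= 2.4082 mm

2.4082 mm


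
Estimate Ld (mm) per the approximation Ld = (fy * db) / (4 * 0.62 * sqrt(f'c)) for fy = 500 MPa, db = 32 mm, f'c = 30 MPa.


Ld = (fy * db) / (4 * 0.62 * sqrt(f'c))
= (500 * 32) / (4 * 0.62 * sqrt(30))
= 16000 / 13.5835
= 1177.9 mm

1177.9 mm


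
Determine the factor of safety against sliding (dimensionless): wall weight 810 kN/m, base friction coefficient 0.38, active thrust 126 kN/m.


Resisting force = mu * W = 0.38 * 810 = 307.8 kN/m
FOS = Resisting / Driving = 307.8 / 126
= 2.4429 (dimensionless)

2.4429 (dimensionless)


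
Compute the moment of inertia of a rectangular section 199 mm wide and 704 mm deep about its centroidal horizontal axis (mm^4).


I = b * h^3 / 12
= 199 * 704^3 / 12
= 199 * 348913664 / 12
= 5786151594.67 mm^4

5786151594.67 mm^4


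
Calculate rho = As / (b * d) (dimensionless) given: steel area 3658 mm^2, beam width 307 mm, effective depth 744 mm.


rho = As / (b * d)
= 3658 / (307 * 744)
= 3658 / 228408
= 0.016015 (dimensionless)

0.016015 (dimensionless)


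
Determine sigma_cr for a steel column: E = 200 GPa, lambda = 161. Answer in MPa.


sigma_cr = pi^2 * E / lambda^2
= 9.8696 * 200000.0 / 161^2
= 9.8696 * 200000.0 / 25921
= 76.1514 MPa

76.1514 MPa


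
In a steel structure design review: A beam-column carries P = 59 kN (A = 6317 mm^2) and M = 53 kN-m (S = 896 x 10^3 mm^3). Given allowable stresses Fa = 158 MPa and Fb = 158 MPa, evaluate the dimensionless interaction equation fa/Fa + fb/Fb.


f_a = P / A = 59000.0 / 6317 = 9.3399 MPa
f_b = M / S = 53000000.0 / 896000.0 = 59.1518 MPa
Ratio = f_a / Fa + f_b / Fb
= 9.3399 / 158 + 59.1518 / 158
= 0.4335 (dimensionless)

0.4335 (dimensionless)


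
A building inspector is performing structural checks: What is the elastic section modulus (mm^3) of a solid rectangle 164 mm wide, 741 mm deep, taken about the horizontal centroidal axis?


S = b * h^2 / 6
= 164 * 741^2 / 6
= 164 * 549081 / 6
= 15008214.0 mm^3

15008214.0 mm^3


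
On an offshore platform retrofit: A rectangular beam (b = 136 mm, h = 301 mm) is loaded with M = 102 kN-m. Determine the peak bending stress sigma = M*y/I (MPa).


I = b * h^3 / 12 = 136 * 301^3 / 12 = 309070211.33 mm^4
y = h / 2 = 301 / 2 = 150.5 mm
M = 102 kN-m = 102000000.0 N-mm
sigma = M * y / I = 102000000.0 * 150.5 / 309070211.33
= 49.67 MPa

49.67 MPa


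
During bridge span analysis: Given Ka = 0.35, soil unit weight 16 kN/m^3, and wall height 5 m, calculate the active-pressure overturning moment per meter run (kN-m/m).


Pa = 0.5 * Ka * gamma * H^2
= 0.5 * 0.35 * 16 * 5^2
= 70.0 kN/m
Arm = H / 3 = 5 / 3 = 1.6667 m
Mo = Pa * arm = Pa * H / 3 = 70.0 * 5 / 3 = 116.6667 kN-m/m

116.6667 kN-m/m


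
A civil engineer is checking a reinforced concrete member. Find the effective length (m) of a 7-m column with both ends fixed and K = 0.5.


L_eff = K * L
= 0.5 * 7
= 3.5 m

3.5 m


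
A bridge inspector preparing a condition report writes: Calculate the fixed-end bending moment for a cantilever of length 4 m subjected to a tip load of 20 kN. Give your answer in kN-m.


For a cantilever with a point load at the free end:
M_max = P * L = 20 * 4 = 80 kN-m

80 kN-m


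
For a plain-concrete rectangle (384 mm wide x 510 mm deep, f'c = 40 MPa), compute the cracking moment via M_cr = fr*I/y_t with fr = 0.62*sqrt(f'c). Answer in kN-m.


fr = 0.62 * sqrt(40) = 0.62 * 6.3246 = 3.9212 MPa
I = 384 * 510^3 / 12 = 4244832000.0 mm^4
y_t = 255.0 mm
M_cr = fr * I / y_t = 3.9212 * 4244832000.0 / 255.0 N-mm
= 65.2743 kN-m

65.2743 kN-m


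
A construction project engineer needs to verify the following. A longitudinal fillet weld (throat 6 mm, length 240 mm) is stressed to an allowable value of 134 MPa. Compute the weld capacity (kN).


Strength = throat * length * allowable stress
= 6 * 240 * 134 N
= 192960 N
= 192.96 kN

192.96 kN


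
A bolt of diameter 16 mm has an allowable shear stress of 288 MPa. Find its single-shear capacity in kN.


A = pi * d^2 / 4 = pi * 16^2 / 4 = 201.0619 mm^2
V = f_v * A / 1000 = 288 * 201.0619 / 1000
= 57.9058 kN

57.9058 kN


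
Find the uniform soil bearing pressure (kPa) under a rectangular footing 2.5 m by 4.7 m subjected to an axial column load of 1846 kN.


A = 2.5 * 4.7 = 11.75 m^2
q = P / A = 1846 / 11.75
= 157.1064 kPa

157.1064 kPa


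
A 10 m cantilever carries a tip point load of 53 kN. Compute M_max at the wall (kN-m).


For a cantilever with a point load at the free end:
M_max = P * L = 53 * 10 = 530 kN-m

530 kN-m


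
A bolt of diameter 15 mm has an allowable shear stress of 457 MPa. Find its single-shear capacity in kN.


A = pi * d^2 / 4 = pi * 15^2 / 4 = 176.7146 mm^2
V = f_v * A / 1000 = 457 * 176.7146 / 1000
= 80.7586 kN

80.7586 kN


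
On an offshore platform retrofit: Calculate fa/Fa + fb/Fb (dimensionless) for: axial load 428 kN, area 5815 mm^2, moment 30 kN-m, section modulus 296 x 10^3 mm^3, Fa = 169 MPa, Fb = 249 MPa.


f_a = P / A = 428000.0 / 5815 = 73.6028 MPa
f_b = M / S = 30000000.0 / 296000.0 = 101.3514 MPa
Ratio = f_a / Fa + f_b / Fb
= 73.6028 / 169 + 101.3514 / 249
= 0.8426 (dimensionless)

0.8426 (dimensionless)


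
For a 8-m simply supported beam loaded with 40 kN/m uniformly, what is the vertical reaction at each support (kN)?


Total load = w * L = 40 * 8 = 320 kN
By symmetry, each reaction R = total / 2 = 320 / 2 = 160.0 kN

160.0 kN


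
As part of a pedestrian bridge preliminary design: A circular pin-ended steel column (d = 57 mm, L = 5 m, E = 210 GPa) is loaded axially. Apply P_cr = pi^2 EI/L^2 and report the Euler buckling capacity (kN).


I = pi * d^4 / 64 = 518166.49 mm^4
L = 5000.0 mm
P_cr = pi^2 * E * I / L^2
= 9.8696 * 210000.0 * 518166.49 / 5000.0^2
= 42958.43 N = 42.9584 kN

42.9584 kN


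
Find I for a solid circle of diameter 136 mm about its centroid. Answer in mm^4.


r = d / 2 = 136 / 2 = 68.0 mm
I = pi * r^4 / 4 = pi * 68.0^4 / 4
= 16792893.44 mm^4

16792893.44 mm^4


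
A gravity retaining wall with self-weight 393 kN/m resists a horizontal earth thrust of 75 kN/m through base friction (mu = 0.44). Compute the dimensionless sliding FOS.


Resisting force = mu * W = 0.44 * 393 = 172.92 kN/m
FOS = Resisting / Driving = 172.92 / 75
= 2.3056 (dimensionless)

2.3056 (dimensionless)


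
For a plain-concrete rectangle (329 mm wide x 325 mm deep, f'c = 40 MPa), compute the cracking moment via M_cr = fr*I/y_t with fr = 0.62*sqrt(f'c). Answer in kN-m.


fr = 0.62 * sqrt(40) = 0.62 * 6.3246 = 3.9212 MPa
I = 329 * 325^3 / 12 = 941162760.42 mm^4
y_t = 162.5 mm
M_cr = fr * I / y_t = 3.9212 * 941162760.42 / 162.5 N-mm
= 22.7108 kN-m

22.7108 kN-m


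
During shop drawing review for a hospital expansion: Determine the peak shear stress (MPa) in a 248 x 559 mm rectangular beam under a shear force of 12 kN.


A = b * h = 248 * 559 = 138632 mm^2
V = 12 kN = 12000.0 N
tau_max = 1.5 * V / A = 1.5 * 12000.0 / 138632
= 0.1298 MPa

0.1298 MPa


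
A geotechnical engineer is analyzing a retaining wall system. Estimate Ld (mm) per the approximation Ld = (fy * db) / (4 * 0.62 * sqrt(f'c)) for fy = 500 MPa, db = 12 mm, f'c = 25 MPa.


Ld = (fy * db) / (4 * 0.62 * sqrt(f'c))
= (500 * 12) / (4 * 0.62 * sqrt(25))
= 6000 / 12.4
= 483.87 mm

483.87 mm


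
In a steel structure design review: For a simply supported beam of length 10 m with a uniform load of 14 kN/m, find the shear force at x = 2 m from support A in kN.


R_A = w * L / 2 = 14 * 10 / 2 = 70.0 kN
V(x) = R_A - w * x = 70.0 - 14 * 2
= 42.0 kN

42.0 kN


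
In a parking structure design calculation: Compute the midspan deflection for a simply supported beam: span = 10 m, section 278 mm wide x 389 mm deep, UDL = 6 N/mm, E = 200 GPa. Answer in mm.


I = 278 * 389^3 / 12 = 1363679631.83 mm^4
L = 10000.0 mm, w = 6 N/mm, E = 200000.0 MPa
delta = 5 * w * L^4 / (384 * E * I)
= 5 * 6 * 10000.0^4 / (384 * 200000.0 * 1363679631.83)
= 2.8645 mm

2.8645 mm


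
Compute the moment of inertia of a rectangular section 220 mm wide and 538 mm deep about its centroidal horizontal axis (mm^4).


I = b * h^3 / 12
= 220 * 538^3 / 12
= 220 * 155720872 / 12
= 2854882653.33 mm^4

2854882653.33 mm^4


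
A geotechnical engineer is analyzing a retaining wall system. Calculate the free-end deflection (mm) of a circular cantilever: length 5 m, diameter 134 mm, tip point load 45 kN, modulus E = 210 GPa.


I = pi * d^4 / 64 = pi * 134^4 / 64 = 15826653.42 mm^4
L = 5000.0 mm, P = 45000.0 N, E = 210000.0 MPa
delta = P * L^3 / (3 * E * I)
= 45000.0 * 5000.0^3 / (3 * 210000.0 * 15826653.42)
= 564.1478 mm

564.1478 mm


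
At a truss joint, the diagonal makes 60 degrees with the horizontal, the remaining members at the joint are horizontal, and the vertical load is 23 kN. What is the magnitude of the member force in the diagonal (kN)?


At the joint, only the diagonal has a vertical component, so vertical equilibrium gives:
F * sin(60) = 23
F = 23 / sin(60)
= 23 / 0.866025
= 26.56 kN

26.56 kN


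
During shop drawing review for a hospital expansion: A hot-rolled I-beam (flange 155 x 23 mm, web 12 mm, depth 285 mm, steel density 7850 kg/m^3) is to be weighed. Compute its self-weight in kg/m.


A_flanges = 2 * 155 * 23 = 7130 mm^2
A_web = (285 - 2 * 23) * 12 = 2868 mm^2
A_total = 7130 + 2868 = 9998 mm^2 = 0.009998 m^2
Weight = rho * A = 7850 * 0.009998 = 78.4843 kg/m

78.4843 kg/m


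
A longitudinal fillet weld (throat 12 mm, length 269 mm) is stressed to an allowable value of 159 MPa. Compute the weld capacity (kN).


Strength = throat * length * allowable stress
= 12 * 269 * 159 N
= 513252 N
= 513.25 kN

513.25 kN


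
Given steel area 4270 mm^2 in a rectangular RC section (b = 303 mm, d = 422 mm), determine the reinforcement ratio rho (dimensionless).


rho = As / (b * d)
= 4270 / (303 * 422)
= 4270 / 127866
= 0.033394 (dimensionless)

0.033394 (dimensionless)


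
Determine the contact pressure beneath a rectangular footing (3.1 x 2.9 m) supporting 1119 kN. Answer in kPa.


A = 3.1 * 2.9 = 8.99 m^2
q = P / A = 1119 / 8.99
= 124.4716 kPa

124.4716 kPa


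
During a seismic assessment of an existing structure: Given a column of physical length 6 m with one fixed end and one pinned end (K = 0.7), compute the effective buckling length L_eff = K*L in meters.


L_eff = K * L
= 0.7 * 6
= 4.2 m

4.2 m


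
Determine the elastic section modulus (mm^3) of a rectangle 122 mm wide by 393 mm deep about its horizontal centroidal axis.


S = b * h^2 / 6
= 122 * 393^2 / 6
= 122 * 154449 / 6
= 3140463.0 mm^3

3140463.0 mm^3


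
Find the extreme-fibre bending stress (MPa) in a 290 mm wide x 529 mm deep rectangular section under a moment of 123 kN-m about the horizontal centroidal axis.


I = b * h^3 / 12 = 290 * 529^3 / 12 = 3577533984.17 mm^4
y = h / 2 = 529 / 2 = 264.5 mm
M = 123 kN-m = 123000000.0 N-mm
sigma = M * y / I = 123000000.0 * 264.5 / 3577533984.17
= 9.09 MPa

9.09 MPa


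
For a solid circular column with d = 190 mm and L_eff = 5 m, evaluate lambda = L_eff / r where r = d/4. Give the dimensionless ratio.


Radius of gyration r = d / 4 = 190 / 4 = 47.5 mm
L_eff = 5000.0 mm
Slenderness ratio = L / r = 5000.0 / 47.5 = 105.26 (dimensionless)

105.26 (dimensionless)


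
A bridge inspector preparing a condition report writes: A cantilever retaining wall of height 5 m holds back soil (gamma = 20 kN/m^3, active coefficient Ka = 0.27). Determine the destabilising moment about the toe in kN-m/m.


Pa = 0.5 * Ka * gamma * H^2
= 0.5 * 0.27 * 20 * 5^2
= 67.5 kN/m
Arm = H / 3 = 5 / 3 = 1.6667 m
Mo = Pa * arm = Pa * H / 3 = 67.5 * 5 / 3 = 112.5 kN-m/m

112.5 kN-m/m


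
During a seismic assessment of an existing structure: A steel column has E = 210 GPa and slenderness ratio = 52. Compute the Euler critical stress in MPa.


sigma_cr = pi^2 * E / lambda^2
= 9.8696 * 210000.0 / 52^2
= 9.8696 * 210000.0 / 2704
= 766.5003 MPa

766.5003 MPa


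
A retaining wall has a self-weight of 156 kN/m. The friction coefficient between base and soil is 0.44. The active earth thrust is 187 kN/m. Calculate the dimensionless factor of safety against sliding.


Resisting force = mu * W = 0.44 * 156 = 68.64 kN/m
FOS = Resisting / Driving = 68.64 / 187
= 0.3671 (dimensionless)

0.3671 (dimensionless)


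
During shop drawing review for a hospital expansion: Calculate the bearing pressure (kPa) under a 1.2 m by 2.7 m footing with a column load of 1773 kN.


A = 1.2 * 2.7 = 3.24 m^2
q = P / A = 1773 / 3.24
= 547.2222 kPa

547.2222 kPa


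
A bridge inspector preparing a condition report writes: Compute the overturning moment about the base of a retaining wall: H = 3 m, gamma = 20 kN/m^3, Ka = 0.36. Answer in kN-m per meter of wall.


Pa = 0.5 * Ka * gamma * H^2
= 0.5 * 0.36 * 20 * 3^2
= 32.4 kN/m
Arm = H / 3 = 3 / 3 = 1.0 m
Mo = Pa * arm = Pa * H / 3 = 32.4 * 3 / 3 = 32.4 kN-m/m

32.4 kN-m/m


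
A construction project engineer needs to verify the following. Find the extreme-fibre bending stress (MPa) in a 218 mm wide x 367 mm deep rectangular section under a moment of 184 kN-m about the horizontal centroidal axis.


I = b * h^3 / 12 = 218 * 367^3 / 12 = 897994011.17 mm^4
y = h / 2 = 367 / 2 = 183.5 mm
M = 184 kN-m = 184000000.0 N-mm
sigma = M * y / I = 184000000.0 * 183.5 / 897994011.17
= 37.6 MPa

37.6 MPa


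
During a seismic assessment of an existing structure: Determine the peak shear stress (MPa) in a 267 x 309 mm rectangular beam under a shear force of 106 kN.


A = b * h = 267 * 309 = 82503 mm^2
V = 106 kN = 106000.0 N
tau_max = 1.5 * V / A = 1.5 * 106000.0 / 82503
= 1.9272 MPa

1.9272 MPa


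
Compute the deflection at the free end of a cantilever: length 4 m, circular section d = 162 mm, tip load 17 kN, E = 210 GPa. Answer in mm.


I = pi * d^4 / 64 = pi * 162^4 / 64 = 33808815.61 mm^4
L = 4000.0 mm, P = 17000.0 N, E = 210000.0 MPa
delta = P * L^3 / (3 * E * I)
= 17000.0 * 4000.0^3 / (3 * 210000.0 * 33808815.61)
= 51.0809 mm

51.0809 mm


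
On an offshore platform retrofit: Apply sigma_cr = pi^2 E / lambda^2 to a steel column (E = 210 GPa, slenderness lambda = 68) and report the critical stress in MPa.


sigma_cr = pi^2 * E / lambda^2
= 9.8696 * 210000.0 / 68^2
= 9.8696 * 210000.0 / 4624
= 448.2303 MPa

448.2303 MPa


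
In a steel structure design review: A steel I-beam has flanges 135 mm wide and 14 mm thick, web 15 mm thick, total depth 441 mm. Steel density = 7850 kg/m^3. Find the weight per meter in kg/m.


A_flanges = 2 * 135 * 14 = 3780 mm^2
A_web = (441 - 2 * 14) * 15 = 6195 mm^2
A_total = 3780 + 6195 = 9975 mm^2 = 0.009975 m^2
Weight = rho * A = 7850 * 0.009975 = 78.3037 kg/m

78.3037 kg/m


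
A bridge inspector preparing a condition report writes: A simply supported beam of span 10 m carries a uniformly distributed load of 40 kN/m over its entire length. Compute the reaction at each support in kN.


Total load = w * L = 40 * 10 = 400 kN
By symmetry, each reaction R = total / 2 = 400 / 2 = 200.0 kN

200.0 kN


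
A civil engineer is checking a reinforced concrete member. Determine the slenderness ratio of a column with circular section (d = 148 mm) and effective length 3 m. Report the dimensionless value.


Radius of gyration r = d / 4 = 148 / 4 = 37.0 mm
L_eff = 3000.0 mm
Slenderness ratio = L / r = 3000.0 / 37.0 = 81.08 (dimensionless)

81.08 (dimensionless)


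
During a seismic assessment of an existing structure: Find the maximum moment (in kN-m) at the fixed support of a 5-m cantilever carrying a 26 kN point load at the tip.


For a cantilever with a point load at the free end:
M_max = P * L = 26 * 5 = 130 kN-m

130 kN-m


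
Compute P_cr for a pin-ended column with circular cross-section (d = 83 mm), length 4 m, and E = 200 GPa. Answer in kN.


I = pi * d^4 / 64 = 2329604.88 mm^4
L = 4000.0 mm
P_cr = pi^2 * E * I / L^2
= 9.8696 * 200000.0 * 2329604.88 / 4000.0^2
= 287403.48 N = 287.4035 kN

287.4035 kN


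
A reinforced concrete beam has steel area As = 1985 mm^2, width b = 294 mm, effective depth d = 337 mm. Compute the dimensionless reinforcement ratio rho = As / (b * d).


rho = As / (b * d)
= 1985 / (294 * 337)
= 1985 / 99078
= 0.020035 (dimensionless)

0.020035 (dimensionless)


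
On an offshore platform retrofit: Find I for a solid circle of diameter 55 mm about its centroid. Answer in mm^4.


r = d / 2 = 55 / 2 = 27.5 mm
I = pi * r^4 / 4 = pi * 27.5^4 / 4
= 449180.25 mm^4

449180.25 mm^4


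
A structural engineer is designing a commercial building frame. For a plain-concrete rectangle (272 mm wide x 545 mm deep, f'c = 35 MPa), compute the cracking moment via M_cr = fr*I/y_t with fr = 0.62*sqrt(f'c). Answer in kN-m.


fr = 0.62 * sqrt(35) = 0.62 * 5.9161 = 3.668 MPa
I = 272 * 545^3 / 12 = 3669248833.33 mm^4
y_t = 272.5 mm
M_cr = fr * I / y_t = 3.668 * 3669248833.33 / 272.5 N-mm
= 49.3897 kN-m

49.3897 kN-m


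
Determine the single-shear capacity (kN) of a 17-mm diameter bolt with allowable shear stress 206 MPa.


A = pi * d^2 / 4 = pi * 17^2 / 4 = 226.9801 mm^2
V = f_v * A / 1000 = 206 * 226.9801 / 1000
= 46.7579 kN

46.7579 kN


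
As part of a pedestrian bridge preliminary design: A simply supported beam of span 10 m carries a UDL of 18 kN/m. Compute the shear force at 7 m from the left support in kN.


R_A = w * L / 2 = 18 * 10 / 2 = 90.0 kN
V(x) = R_A - w * x = 90.0 - 18 * 7
= -36.0 kN

-36.0 kN


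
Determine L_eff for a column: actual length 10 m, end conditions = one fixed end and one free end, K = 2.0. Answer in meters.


L_eff = K * L
= 2.0 * 10
= 20.0 m

20.0 m


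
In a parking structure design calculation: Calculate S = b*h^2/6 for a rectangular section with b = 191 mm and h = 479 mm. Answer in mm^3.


S = b * h^2 / 6
= 191 * 479^2 / 6
= 191 * 229441 / 6
= 7303871.83 mm^3

7303871.83 mm^3


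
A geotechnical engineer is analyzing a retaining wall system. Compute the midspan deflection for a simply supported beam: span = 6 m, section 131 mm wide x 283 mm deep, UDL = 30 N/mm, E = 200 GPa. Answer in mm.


I = 131 * 283^3 / 12 = 247428291.42 mm^4
L = 6000.0 mm, w = 30 N/mm, E = 200000.0 MPa
delta = 5 * w * L^4 / (384 * E * I)
= 5 * 30 * 6000.0^4 / (384 * 200000.0 * 247428291.42)
= 10.2302 mm

10.2302 mm


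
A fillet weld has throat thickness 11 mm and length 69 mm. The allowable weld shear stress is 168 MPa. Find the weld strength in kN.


Strength = throat * length * allowable stress
= 11 * 69 * 168 N
= 127512 N
= 127.51 kN

127.51 kN


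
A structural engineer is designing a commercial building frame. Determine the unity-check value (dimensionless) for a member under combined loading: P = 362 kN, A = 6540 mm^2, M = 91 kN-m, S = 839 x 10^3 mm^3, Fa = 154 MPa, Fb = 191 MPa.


f_a = P / A = 362000.0 / 6540 = 55.3517 MPa
f_b = M / S = 91000000.0 / 839000.0 = 108.4625 MPa
Ratio = f_a / Fa + f_b / Fb
= 55.3517 / 154 + 108.4625 / 191
= 0.9273 (dimensionless)

0.9273 (dimensionless)


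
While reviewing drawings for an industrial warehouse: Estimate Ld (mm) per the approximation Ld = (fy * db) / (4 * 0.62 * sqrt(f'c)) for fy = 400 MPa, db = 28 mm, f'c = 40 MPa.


Ld = (fy * db) / (4 * 0.62 * sqrt(f'c))
= (400 * 28) / (4 * 0.62 * sqrt(40))
= 11200 / 15.6849
= 714.06 mm

714.06 mm


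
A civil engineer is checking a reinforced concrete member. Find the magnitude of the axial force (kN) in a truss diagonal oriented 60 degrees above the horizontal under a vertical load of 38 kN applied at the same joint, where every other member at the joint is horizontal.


At the joint, only the diagonal has a vertical component, so vertical equilibrium gives:
F * sin(60) = 38
F = 38 / sin(60)
= 38 / 0.866025
= 43.88 kN

43.88 kN


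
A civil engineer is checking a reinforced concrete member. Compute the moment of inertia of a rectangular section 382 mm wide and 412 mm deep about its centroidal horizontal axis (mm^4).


I = b * h^3 / 12
= 382 * 412^3 / 12
= 382 * 69934528 / 12
= 2226249141.33 mm^4

2226249141.33 mm^4


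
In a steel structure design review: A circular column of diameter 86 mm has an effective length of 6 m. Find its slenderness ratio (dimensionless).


Radius of gyration r = d / 4 = 86 / 4 = 21.5 mm
L_eff = 6000.0 mm
Slenderness ratio = L / r = 6000.0 / 21.5 = 279.07 (dimensionless)

279.07 (dimensionless)


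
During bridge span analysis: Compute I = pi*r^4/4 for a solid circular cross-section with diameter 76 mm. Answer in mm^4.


r = d / 2 = 76 / 2 = 38.0 mm
I = pi * r^4 / 4 = pi * 38.0^4 / 4
= 1637661.98 mm^4

1637661.98 mm^4


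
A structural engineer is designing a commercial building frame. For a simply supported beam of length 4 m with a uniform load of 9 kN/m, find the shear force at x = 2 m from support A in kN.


R_A = w * L / 2 = 9 * 4 / 2 = 18.0 kN
V(x) = R_A - w * x = 18.0 - 9 * 2
= 0.0 kN

0.0 kN


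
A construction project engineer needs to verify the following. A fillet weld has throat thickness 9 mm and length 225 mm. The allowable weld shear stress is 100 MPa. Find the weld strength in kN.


Strength = throat * length * allowable stress
= 9 * 225 * 100 N
= 202500 N
= 202.5 kN

202.5 kN


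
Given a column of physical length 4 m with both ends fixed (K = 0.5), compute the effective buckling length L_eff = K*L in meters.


L_eff = K * L
= 0.5 * 4
= 2.0 m

2.0 m


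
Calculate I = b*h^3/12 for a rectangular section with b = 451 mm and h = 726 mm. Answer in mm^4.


I = b * h^3 / 12
= 451 * 726^3 / 12
= 451 * 382657176 / 12
= 14381532198.0 mm^4

14381532198.0 mm^4


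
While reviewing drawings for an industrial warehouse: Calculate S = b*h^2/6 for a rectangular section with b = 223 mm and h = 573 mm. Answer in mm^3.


S = b * h^2 / 6
= 223 * 573^2 / 6
= 223 * 328329 / 6
= 12202894.5 mm^3

12202894.5 mm^3


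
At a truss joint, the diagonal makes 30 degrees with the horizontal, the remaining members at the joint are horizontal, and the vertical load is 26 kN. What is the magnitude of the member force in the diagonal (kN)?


At the joint, only the diagonal has a vertical component, so vertical equilibrium gives:
F * sin(30) = 26
F = 26 / sin(30)
= 26 / 0.5
= 52.0 kN

52.0 kN


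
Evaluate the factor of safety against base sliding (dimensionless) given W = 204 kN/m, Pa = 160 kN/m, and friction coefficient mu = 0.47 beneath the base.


Resisting force = mu * W = 0.47 * 204 = 95.88 kN/m
FOS = Resisting / Driving = 95.88 / 160
= 0.5992 (dimensionless)

0.5992 (dimensionless)


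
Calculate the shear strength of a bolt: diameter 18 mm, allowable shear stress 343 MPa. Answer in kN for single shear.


A = pi * d^2 / 4 = pi * 18^2 / 4 = 254.469 mm^2
V = f_v * A / 1000 = 343 * 254.469 / 1000
= 87.2829 kN

87.2829 kN


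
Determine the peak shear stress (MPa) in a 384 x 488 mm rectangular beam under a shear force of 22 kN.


A = b * h = 384 * 488 = 187392 mm^2
V = 22 kN = 22000.0 N
tau_max = 1.5 * V / A = 1.5 * 22000.0 / 187392
= 0.1761 MPa

0.1761 MPa


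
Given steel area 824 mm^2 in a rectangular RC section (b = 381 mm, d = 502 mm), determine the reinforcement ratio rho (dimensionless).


rho = As / (b * d)
= 824 / (381 * 502)
= 824 / 191262
= 0.004308 (dimensionless)

0.004308 (dimensionless)


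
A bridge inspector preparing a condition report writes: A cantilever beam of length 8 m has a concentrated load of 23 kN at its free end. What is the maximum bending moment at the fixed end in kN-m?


For a cantilever with a point load at the free end:
M_max = P * L = 23 * 8 = 184 kN-m

184 kN-m


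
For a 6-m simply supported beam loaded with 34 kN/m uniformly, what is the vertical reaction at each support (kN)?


Total load = w * L = 34 * 6 = 204 kN
By symmetry, each reaction R = total / 2 = 204 / 2 = 102.0 kN

102.0 kN


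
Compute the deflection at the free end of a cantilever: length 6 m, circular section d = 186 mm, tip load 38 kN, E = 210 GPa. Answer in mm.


I = pi * d^4 / 64 = pi * 186^4 / 64 = 58751867.48 mm^4
L = 6000.0 mm, P = 38000.0 N, E = 210000.0 MPa
delta = P * L^3 / (3 * E * I)
= 38000.0 * 6000.0^3 / (3 * 210000.0 * 58751867.48)
= 221.7559 mm

221.7559 mm


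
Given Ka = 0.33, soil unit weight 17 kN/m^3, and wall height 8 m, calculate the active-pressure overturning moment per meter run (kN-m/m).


Pa = 0.5 * Ka * gamma * H^2
= 0.5 * 0.33 * 17 * 8^2
= 179.52 kN/m
Arm = H / 3 = 8 / 3 = 2.6667 m
Mo = Pa * arm = Pa * H / 3 = 179.52 * 8 / 3 = 478.72 kN-m/m

478.72 kN-m/m


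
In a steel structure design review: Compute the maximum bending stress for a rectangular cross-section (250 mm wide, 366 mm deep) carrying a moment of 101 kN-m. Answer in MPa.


I = b * h^3 / 12 = 250 * 366^3 / 12 = 1021414500.0 mm^4
y = h / 2 = 366 / 2 = 183.0 mm
M = 101 kN-m = 101000000.0 N-mm
sigma = M * y / I = 101000000.0 * 183.0 / 1021414500.0
= 18.1 MPa

18.1 MPa


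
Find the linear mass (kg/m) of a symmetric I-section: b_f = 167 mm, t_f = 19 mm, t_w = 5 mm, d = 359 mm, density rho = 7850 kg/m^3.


A_flanges = 2 * 167 * 19 = 6346 mm^2
A_web = (359 - 2 * 19) * 5 = 1605 mm^2
A_total = 6346 + 1605 = 7951 mm^2 = 0.007951 m^2
Weight = rho * A = 7850 * 0.007951 = 62.4153 kg/m

62.4153 kg/m


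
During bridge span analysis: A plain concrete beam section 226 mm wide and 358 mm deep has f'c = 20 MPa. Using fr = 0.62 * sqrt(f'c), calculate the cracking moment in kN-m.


fr = 0.62 * sqrt(20) = 0.62 * 4.4721 = 2.7727 MPa
I = 226 * 358^3 / 12 = 864124409.33 mm^4
y_t = 179.0 mm
M_cr = fr * I / y_t = 2.7727 * 864124409.33 / 179.0 N-mm
= 13.3854 kN-m

13.3854 kN-m


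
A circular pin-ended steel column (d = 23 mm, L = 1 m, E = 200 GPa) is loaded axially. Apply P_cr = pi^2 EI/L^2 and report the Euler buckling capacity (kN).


I = pi * d^4 / 64 = 13736.66 mm^4
L = 1000.0 mm
P_cr = pi^2 * E * I / L^2
= 9.8696 * 200000.0 * 13736.66 / 1000.0^2
= 27115.09 N = 27.1151 kN

27.1151 kN


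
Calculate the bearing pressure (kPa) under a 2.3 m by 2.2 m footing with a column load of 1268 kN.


A = 2.3 * 2.2 = 5.06 m^2
q = P / A = 1268 / 5.06
= 250.5929 kPa

250.5929 kPa


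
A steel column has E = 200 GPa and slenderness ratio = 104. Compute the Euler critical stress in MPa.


sigma_cr = pi^2 * E / lambda^2
= 9.8696 * 200000.0 / 104^2
= 9.8696 * 200000.0 / 10816
= 182.5001 MPa

182.5001 MPa


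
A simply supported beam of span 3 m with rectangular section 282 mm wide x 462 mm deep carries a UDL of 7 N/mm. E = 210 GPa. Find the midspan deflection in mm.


I = 282 * 462^3 / 12 = 2317361508.0 mm^4
L = 3000.0 mm, w = 7 N/mm, E = 210000.0 MPa
delta = 5 * w * L^4 / (384 * E * I)
= 5 * 7 * 3000.0^4 / (384 * 210000.0 * 2317361508.0)
= 0.0152 mm

0.0152 mm


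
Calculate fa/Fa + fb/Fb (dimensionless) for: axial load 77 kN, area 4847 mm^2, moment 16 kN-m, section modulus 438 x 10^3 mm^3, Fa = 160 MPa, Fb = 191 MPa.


f_a = P / A = 77000.0 / 4847 = 15.8861 MPa
f_b = M / S = 16000000.0 / 438000.0 = 36.5297 MPa
Ratio = f_a / Fa + f_b / Fb
= 15.8861 / 160 + 36.5297 / 191
= 0.2905 (dimensionless)

0.2905 (dimensionless)


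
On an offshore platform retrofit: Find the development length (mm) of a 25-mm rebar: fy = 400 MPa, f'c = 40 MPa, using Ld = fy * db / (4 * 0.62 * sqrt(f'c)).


Ld = (fy * db) / (4 * 0.62 * sqrt(f'c))
= (400 * 25) / (4 * 0.62 * sqrt(40))
= 10000 / 15.6849
= 637.56 mm

637.56 mm


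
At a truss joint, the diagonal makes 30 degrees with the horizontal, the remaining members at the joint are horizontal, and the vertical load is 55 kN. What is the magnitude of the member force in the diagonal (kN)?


At the joint, only the diagonal has a vertical component, so vertical equilibrium gives:
F * sin(30) = 55
F = 55 / sin(30)
= 55 / 0.5
= 110.0 kN

110.0 kN


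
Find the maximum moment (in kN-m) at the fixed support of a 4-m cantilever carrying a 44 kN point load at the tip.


For a cantilever with a point load at the free end:
M_max = P * L = 44 * 4 = 176 kN-m

176 kN-m


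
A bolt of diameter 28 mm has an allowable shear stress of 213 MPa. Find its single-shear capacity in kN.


A = pi * d^2 / 4 = pi * 28^2 / 4 = 615.7522 mm^2
V = f_v * A / 1000 = 213 * 615.7522 / 1000
= 131.1552 kN

131.1552 kN


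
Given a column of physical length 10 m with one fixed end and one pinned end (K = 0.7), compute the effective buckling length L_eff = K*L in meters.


L_eff = K * L
= 0.7 * 10
= 7.0 m

7.0 m


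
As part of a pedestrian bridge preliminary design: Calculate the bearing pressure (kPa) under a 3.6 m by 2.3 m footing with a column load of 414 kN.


A = 3.6 * 2.3 = 8.28 m^2
q = P / A = 414 / 8.28
= 50.0 kPa

50.0 kPa


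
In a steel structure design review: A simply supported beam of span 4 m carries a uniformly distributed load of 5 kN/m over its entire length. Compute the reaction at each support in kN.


Total load = w * L = 5 * 4 = 20 kN
By symmetry, each reaction R = total / 2 = 20 / 2 = 10.0 kN

10.0 kN


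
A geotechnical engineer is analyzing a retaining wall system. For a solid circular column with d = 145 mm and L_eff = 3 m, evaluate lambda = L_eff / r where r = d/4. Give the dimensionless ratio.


Radius of gyration r = d / 4 = 145 / 4 = 36.25 mm
L_eff = 3000.0 mm
Slenderness ratio = L / r = 3000.0 / 36.25 = 82.76 (dimensionless)

82.76 (dimensionless)


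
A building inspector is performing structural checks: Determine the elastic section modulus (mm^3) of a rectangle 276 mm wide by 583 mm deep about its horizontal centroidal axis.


S = b * h^2 / 6
= 276 * 583^2 / 6
= 276 * 339889 / 6
= 15634894.0 mm^3

15634894.0 mm^3


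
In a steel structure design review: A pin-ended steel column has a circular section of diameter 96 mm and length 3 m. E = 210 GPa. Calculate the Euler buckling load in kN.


I = pi * d^4 / 64 = 4169220.18 mm^4
L = 3000.0 mm
P_cr = pi^2 * E * I / L^2
= 9.8696 * 210000.0 * 4169220.18 / 3000.0^2
= 960132.92 N = 960.1329 kN

960.1329 kN


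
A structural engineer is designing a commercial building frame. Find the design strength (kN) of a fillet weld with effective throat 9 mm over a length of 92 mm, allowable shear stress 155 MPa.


Strength = throat * length * allowable stress
= 9 * 92 * 155 N
= 128340 N
= 128.34 kN

128.34 kN


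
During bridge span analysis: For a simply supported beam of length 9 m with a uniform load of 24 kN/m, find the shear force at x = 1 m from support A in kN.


R_A = w * L / 2 = 24 * 9 / 2 = 108.0 kN
V(x) = R_A - w * x = 108.0 - 24 * 1
= 84.0 kN

84.0 kN


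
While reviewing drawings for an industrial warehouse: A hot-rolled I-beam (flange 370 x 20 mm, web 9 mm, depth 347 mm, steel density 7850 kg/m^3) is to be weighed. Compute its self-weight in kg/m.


A_flanges = 2 * 370 * 20 = 14800 mm^2
A_web = (347 - 2 * 20) * 9 = 2763 mm^2
A_total = 14800 + 2763 = 17563 mm^2 = 0.017563 m^2
Weight = rho * A = 7850 * 0.017563 = 137.8696 kg/m

137.8696 kg/m


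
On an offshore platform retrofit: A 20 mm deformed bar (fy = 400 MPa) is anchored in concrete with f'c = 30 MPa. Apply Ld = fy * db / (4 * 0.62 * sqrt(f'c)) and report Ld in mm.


Ld = (fy * db) / (4 * 0.62 * sqrt(f'c))
= (400 * 20) / (4 * 0.62 * sqrt(30))
= 8000 / 13.5835
= 588.95 mm

588.95 mm


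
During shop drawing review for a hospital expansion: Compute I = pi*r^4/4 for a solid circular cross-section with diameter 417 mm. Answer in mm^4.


r = d / 2 = 417 / 2 = 208.5 mm
I = pi * r^4 / 4 = pi * 208.5^4 / 4
= 1484274131.98 mm^4

1484274131.98 mm^4


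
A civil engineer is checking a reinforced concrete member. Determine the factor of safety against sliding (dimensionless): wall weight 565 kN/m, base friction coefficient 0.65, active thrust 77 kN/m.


Resisting force = mu * W = 0.65 * 565 = 367.25 kN/m
FOS = Resisting / Driving = 367.25 / 77
= 4.7695 (dimensionless)

4.7695 (dimensionless)


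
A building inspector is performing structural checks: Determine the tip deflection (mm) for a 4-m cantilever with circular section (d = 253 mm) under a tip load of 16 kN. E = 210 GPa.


I = pi * d^4 / 64 = pi * 253^4 / 64 = 201118482.47 mm^4
L = 4000.0 mm, P = 16000.0 N, E = 210000.0 MPa
delta = P * L^3 / (3 * E * I)
= 16000.0 * 4000.0^3 / (3 * 210000.0 * 201118482.47)
= 8.0818 mm

8.0818 mm


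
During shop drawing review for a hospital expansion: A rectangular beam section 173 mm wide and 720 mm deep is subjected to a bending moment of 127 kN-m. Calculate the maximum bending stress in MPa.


I = b * h^3 / 12 = 173 * 720^3 / 12 = 5380992000.0 mm^4
y = h / 2 = 720 / 2 = 360.0 mm
M = 127 kN-m = 127000000.0 N-mm
sigma = M * y / I = 127000000.0 * 360.0 / 5380992000.0
= 8.5 MPa

8.5 MPa


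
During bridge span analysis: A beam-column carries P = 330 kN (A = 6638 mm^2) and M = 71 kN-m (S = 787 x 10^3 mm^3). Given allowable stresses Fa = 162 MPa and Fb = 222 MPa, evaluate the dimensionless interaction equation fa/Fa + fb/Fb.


f_a = P / A = 330000.0 / 6638 = 49.7138 MPa
f_b = M / S = 71000000.0 / 787000.0 = 90.216 MPa
Ratio = f_a / Fa + f_b / Fb
= 49.7138 / 162 + 90.216 / 222
= 0.7133 (dimensionless)

0.7133 (dimensionless)


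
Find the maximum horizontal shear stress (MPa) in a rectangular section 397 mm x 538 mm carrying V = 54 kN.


A = b * h = 397 * 538 = 213586 mm^2
V = 54 kN = 54000.0 N
tau_max = 1.5 * V / A = 1.5 * 54000.0 / 213586
= 0.3792 MPa

0.3792 MPa


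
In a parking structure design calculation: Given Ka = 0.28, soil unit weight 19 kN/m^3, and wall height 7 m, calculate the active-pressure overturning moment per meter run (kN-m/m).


Pa = 0.5 * Ka * gamma * H^2
= 0.5 * 0.28 * 19 * 7^2
= 130.34 kN/m
Arm = H / 3 = 7 / 3 = 2.3333 m
Mo = Pa * arm = Pa * H / 3 = 130.34 * 7 / 3 = 304.1267 kN-m/m

304.1267 kN-m/m


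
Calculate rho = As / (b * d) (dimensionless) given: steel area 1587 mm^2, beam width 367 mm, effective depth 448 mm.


rho = As / (b * d)
= 1587 / (367 * 448)
= 1587 / 164416
= 0.009652 (dimensionless)

0.009652 (dimensionless)


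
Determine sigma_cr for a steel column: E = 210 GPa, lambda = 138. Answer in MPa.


sigma_cr = pi^2 * E / lambda^2
= 9.8696 * 210000.0 / 138^2
= 9.8696 * 210000.0 / 19044
= 108.8331 MPa

108.8331 MPa


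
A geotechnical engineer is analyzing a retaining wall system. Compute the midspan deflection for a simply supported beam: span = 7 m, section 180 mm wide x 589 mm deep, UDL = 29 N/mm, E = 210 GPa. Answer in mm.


I = 180 * 589^3 / 12 = 3065047035.0 mm^4
L = 7000.0 mm, w = 29 N/mm, E = 210000.0 MPa
delta = 5 * w * L^4 / (384 * E * I)
= 5 * 29 * 7000.0^4 / (384 * 210000.0 * 3065047035.0)
= 1.4086 mm

1.4086 mm


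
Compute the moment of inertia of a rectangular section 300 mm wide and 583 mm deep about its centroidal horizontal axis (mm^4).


I = b * h^3 / 12
= 300 * 583^3 / 12
= 300 * 198155287 / 12
= 4953882175.0 mm^4

4953882175.0 mm^4


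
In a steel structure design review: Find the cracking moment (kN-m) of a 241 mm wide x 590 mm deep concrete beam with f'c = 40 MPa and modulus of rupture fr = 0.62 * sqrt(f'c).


fr = 0.62 * sqrt(40) = 0.62 * 6.3246 = 3.9212 MPa
I = 241 * 590^3 / 12 = 4124694916.67 mm^4
y_t = 295.0 mm
M_cr = fr * I / y_t = 3.9212 * 4124694916.67 / 295.0 N-mm
= 54.8266 kN-m

54.8266 kN-m


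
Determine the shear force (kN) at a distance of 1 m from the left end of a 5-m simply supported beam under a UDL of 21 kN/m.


R_A = w * L / 2 = 21 * 5 / 2 = 52.5 kN
V(x) = R_A - w * x = 52.5 - 21 * 1
= 31.5 kN

31.5 kN


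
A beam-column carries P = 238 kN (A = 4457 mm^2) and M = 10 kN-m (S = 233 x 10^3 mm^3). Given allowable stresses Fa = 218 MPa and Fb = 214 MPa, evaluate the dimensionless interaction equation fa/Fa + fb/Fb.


f_a = P / A = 238000.0 / 4457 = 53.3991 MPa
f_b = M / S = 10000000.0 / 233000.0 = 42.9185 MPa
Ratio = f_a / Fa + f_b / Fb
= 53.3991 / 218 + 42.9185 / 214
= 0.4455 (dimensionless)

0.4455 (dimensionless)
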